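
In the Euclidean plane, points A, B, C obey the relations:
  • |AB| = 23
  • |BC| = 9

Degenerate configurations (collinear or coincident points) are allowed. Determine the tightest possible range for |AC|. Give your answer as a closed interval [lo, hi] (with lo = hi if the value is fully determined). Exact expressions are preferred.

|AB| ∈ {23}
|BC| ∈ {9}
|AC| ∈ [14, 32]

|AC| ∈ [14, 32]  (≈ [14.0000, 32.0000])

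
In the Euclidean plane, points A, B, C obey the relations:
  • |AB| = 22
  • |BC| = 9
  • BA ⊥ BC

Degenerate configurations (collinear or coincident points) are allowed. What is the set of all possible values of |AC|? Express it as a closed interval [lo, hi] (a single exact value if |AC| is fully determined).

|AB| ∈ {22}
|BC| ∈ {9}
|AC| ∈ {√(565)}

|AC| = √(565)  (≈ 23.7697)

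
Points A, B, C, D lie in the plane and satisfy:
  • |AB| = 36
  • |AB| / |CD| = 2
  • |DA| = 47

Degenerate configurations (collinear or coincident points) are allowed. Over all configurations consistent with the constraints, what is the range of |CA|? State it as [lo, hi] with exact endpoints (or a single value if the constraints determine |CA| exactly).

|AB| ∈ {36}
|AD| ∈ {47}
|CD| ∈ {18}
|BD| ∈ [11, 83]
|AC| ∈ [29, 65]
|BC| ∈ [0, 101]

|CA| ∈ [29, 65]  (≈ [29.0000, 65.0000])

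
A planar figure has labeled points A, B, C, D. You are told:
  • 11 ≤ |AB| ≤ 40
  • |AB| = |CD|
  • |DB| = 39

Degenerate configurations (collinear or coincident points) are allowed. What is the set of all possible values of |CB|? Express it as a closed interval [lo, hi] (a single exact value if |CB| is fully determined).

|AB| ∈ [11, 40]
|BD| ∈ {39}
|CD| ∈ [11, 40]
|AD| ∈ [0, 79]
|BC| ∈ [0, 79]
|AC| ∈ [0, 119]

|CB| ∈ [0, 79]  (≈ [0.0000, 79.0000])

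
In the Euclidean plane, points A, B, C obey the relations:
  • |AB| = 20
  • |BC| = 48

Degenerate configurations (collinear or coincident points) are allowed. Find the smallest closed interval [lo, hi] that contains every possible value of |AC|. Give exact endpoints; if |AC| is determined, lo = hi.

|AC| ∈ [28, 68]  (≈ [28.0000, 68.0000])

|AB| ∈ {20}
|BC| ∈ {48}
|AC| ∈ [28, 68]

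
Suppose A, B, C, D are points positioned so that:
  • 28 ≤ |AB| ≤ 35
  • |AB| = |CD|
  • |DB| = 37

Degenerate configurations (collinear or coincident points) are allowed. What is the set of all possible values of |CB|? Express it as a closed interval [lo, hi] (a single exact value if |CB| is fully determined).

|AB| ∈ [28, 35]
|BD| ∈ {37}
|CD| ∈ [28, 35]
|AD| ∈ [2, 72]
|BC| ∈ [2, 72]
|AC| ∈ [0, 107]

|CB| ∈ [2, 72]  (≈ [2.0000, 72.0000])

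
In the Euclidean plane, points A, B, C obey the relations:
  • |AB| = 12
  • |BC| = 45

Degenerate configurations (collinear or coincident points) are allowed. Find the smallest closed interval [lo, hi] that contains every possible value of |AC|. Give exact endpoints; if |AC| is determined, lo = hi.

|AC| ∈ [33, 57]  (≈ [33.0000, 57.0000])

|AB| ∈ {12}
|BC| ∈ {45}
|AC| ∈ [33, 57]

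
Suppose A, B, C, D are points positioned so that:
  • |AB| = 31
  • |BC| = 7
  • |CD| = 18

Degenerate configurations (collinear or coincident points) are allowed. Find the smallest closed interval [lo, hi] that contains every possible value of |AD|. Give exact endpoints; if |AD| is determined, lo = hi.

|AB| ∈ {31}
|BC| ∈ {7}
|CD| ∈ {18}
|AC| ∈ [24, 38]
|BD| ∈ [11, 25]
|AD| ∈ [6, 56]

|AD| ∈ [6, 56]  (≈ [6.0000, 56.0000])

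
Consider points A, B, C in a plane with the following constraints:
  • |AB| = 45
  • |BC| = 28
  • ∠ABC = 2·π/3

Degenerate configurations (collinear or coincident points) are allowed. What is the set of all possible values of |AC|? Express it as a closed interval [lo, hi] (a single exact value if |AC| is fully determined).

|AB| ∈ {45}
|BC| ∈ {28}
|AC| ∈ {√(4069)}

|AC| = √(4069)  (≈ 63.7887)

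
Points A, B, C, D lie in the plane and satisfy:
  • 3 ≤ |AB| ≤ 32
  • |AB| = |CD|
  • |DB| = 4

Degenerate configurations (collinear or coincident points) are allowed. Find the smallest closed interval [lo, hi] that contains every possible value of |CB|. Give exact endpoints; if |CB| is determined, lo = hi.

|AB| ∈ [3, 32]
|BD| ∈ {4}
|CD| ∈ [3, 32]
|AD| ∈ [0, 36]
|BC| ∈ [0, 36]
|AC| ∈ [0, 68]

|CB| ∈ [0, 36]  (≈ [0.0000, 36.0000])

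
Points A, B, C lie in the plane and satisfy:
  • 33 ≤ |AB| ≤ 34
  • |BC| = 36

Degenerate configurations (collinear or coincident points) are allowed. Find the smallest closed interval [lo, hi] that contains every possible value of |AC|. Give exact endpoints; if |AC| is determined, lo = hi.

|AC| ∈ [2, 70]  (≈ [2.0000, 70.0000])

|AB| ∈ [33, 34]
|BC| ∈ {36}
|AC| ∈ [2, 70]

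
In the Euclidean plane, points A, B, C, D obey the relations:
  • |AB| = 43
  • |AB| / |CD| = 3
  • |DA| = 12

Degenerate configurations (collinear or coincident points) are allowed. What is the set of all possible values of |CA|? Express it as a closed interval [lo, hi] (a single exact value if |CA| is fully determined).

|AB| ∈ {43}
|AD| ∈ {12}
|CD| ∈ {43/3}
|BD| ∈ [31, 55]
|AC| ∈ [7/3, 79/3]
|BC| ∈ [50/3, 208/3]

|CA| ∈ [7/3, 79/3]  (≈ [2.3333, 26.3333])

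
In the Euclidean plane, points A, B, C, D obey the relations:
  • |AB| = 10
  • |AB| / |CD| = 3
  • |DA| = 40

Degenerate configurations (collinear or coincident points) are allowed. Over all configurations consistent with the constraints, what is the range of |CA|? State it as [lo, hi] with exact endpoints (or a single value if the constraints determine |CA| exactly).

|CA| ∈ [110/3, 130/3]  (≈ [36.6667, 43.3333])

|AB| ∈ {10}
|AD| ∈ {40}
|CD| ∈ {10/3}
|BD| ∈ [30, 50]
|AC| ∈ [110/3, 130/3]
|BC| ∈ [80/3, 160/3]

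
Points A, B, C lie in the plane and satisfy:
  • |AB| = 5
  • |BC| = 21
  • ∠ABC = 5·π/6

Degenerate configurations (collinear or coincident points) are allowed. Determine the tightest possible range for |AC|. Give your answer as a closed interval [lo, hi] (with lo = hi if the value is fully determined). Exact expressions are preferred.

|AB| ∈ {5}
|BC| ∈ {21}
|AC| ∈ {√(105·√(3) + 466)}

|AC| = √(105·√(3) + 466)  (≈ 25.4532)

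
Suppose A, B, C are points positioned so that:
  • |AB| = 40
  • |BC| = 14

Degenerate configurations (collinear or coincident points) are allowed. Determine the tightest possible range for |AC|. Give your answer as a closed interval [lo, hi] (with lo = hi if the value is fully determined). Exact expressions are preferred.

|AC| ∈ [26, 54]  (≈ [26.0000, 54.0000])

|AB| ∈ {40}
|BC| ∈ {14}
|AC| ∈ [26, 54]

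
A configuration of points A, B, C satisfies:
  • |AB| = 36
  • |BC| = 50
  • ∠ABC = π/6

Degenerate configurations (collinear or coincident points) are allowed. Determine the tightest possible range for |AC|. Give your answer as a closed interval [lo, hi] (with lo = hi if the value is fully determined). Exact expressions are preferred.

|AC| = 2·√(949 - 450·√(3))  (≈ 26.0444)

|AB| ∈ {36}
|BC| ∈ {50}
|AC| ∈ {2·√(949 - 450·√(3))}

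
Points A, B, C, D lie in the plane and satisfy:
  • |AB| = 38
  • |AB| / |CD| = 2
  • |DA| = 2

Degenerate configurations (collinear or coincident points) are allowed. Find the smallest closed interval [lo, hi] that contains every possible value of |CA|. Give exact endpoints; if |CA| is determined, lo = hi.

|AB| ∈ {38}
|AD| ∈ {2}
|CD| ∈ {19}
|BD| ∈ [36, 40]
|AC| ∈ [17, 21]
|BC| ∈ [17, 59]

|CA| ∈ [17, 21]  (≈ [17.0000, 21.0000])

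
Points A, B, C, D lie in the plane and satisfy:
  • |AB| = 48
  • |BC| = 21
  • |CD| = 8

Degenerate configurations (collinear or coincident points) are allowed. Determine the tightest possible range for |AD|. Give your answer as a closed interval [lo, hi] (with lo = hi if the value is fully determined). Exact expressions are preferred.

|AB| ∈ {48}
|BC| ∈ {21}
|CD| ∈ {8}
|AC| ∈ [27, 69]
|BD| ∈ [13, 29]
|AD| ∈ [19, 77]

|AD| ∈ [19, 77]  (≈ [19.0000, 77.0000])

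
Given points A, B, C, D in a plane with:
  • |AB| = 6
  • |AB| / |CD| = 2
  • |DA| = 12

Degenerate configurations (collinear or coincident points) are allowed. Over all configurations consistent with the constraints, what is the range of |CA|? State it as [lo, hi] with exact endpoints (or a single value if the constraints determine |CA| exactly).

|AB| ∈ {6}
|AD| ∈ {12}
|CD| ∈ {3}
|BD| ∈ [6, 18]
|AC| ∈ [9, 15]
|BC| ∈ [3, 21]

|CA| ∈ [9, 15]  (≈ [9.0000, 15.0000])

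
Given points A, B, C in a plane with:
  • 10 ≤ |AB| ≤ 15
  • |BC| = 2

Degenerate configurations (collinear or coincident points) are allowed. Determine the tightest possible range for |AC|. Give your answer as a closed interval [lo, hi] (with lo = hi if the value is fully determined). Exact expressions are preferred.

|AC| ∈ [8, 17]  (≈ [8.0000, 17.0000])

|AB| ∈ [10, 15]
|BC| ∈ {2}
|AC| ∈ [8, 17]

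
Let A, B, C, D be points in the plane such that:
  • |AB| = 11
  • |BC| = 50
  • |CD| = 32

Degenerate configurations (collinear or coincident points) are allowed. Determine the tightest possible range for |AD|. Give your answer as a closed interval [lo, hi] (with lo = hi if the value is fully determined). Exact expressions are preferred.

|AD| ∈ [7, 93]  (≈ [7.0000, 93.0000])

|AB| ∈ {11}
|BC| ∈ {50}
|CD| ∈ {32}
|AC| ∈ [39, 61]
|BD| ∈ [18, 82]
|AD| ∈ [7, 93]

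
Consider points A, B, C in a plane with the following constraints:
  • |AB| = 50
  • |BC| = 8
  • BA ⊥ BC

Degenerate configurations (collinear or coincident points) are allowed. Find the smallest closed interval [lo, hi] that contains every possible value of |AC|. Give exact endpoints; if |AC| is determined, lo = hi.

|AB| ∈ {50}
|BC| ∈ {8}
|AC| ∈ {2·√(641)}

|AC| = 2·√(641)  (≈ 50.6360)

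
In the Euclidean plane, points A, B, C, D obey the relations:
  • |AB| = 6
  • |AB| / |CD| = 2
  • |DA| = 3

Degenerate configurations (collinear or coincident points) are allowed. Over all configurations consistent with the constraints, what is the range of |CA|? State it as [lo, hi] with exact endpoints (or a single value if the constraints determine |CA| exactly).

|AB| ∈ {6}
|AD| ∈ {3}
|CD| ∈ {3}
|BD| ∈ [3, 9]
|AC| ∈ [0, 6]
|BC| ∈ [0, 12]

|CA| ∈ [0, 6]  (≈ [0.0000, 6.0000])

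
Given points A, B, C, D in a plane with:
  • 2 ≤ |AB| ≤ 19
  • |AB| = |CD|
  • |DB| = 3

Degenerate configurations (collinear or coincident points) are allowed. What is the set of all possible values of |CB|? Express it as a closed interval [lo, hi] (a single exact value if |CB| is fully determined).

|AB| ∈ [2, 19]
|BD| ∈ {3}
|CD| ∈ [2, 19]
|AD| ∈ [0, 22]
|BC| ∈ [0, 22]
|AC| ∈ [0, 41]

|CB| ∈ [0, 22]  (≈ [0.0000, 22.0000])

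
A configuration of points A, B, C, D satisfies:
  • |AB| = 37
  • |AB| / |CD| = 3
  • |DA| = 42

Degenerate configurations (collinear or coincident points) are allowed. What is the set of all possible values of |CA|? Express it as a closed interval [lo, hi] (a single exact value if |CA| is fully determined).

|AB| ∈ {37}
|AD| ∈ {42}
|CD| ∈ {37/3}
|BD| ∈ [5, 79]
|AC| ∈ [89/3, 163/3]
|BC| ∈ [0, 274/3]

|CA| ∈ [89/3, 163/3]  (≈ [29.6667, 54.3333])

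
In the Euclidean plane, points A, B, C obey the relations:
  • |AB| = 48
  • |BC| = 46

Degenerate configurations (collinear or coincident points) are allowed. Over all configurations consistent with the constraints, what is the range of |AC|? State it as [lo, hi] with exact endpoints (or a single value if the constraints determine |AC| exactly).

|AC| ∈ [2, 94]  (≈ [2.0000, 94.0000])

|AB| ∈ {48}
|BC| ∈ {46}
|AC| ∈ [2, 94]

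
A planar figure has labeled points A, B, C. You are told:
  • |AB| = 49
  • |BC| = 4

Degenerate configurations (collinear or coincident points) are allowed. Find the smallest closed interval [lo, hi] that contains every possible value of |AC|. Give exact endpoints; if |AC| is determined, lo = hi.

|AB| ∈ {49}
|BC| ∈ {4}
|AC| ∈ [45, 53]

|AC| ∈ [45, 53]  (≈ [45.0000, 53.0000])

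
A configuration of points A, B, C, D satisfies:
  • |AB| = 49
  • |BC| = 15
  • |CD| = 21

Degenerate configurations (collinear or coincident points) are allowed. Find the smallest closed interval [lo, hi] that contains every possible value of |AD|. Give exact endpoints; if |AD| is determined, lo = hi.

|AB| ∈ {49}
|BC| ∈ {15}
|CD| ∈ {21}
|AC| ∈ [34, 64]
|BD| ∈ [6, 36]
|AD| ∈ [13, 85]

|AD| ∈ [13, 85]  (≈ [13.0000, 85.0000])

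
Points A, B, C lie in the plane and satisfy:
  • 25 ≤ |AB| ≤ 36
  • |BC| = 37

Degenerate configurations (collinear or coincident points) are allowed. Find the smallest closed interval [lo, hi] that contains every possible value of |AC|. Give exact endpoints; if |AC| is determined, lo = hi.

|AC| ∈ [1, 73]  (≈ [1.0000, 73.0000])

|AB| ∈ [25, 36]
|BC| ∈ {37}
|AC| ∈ [1, 73]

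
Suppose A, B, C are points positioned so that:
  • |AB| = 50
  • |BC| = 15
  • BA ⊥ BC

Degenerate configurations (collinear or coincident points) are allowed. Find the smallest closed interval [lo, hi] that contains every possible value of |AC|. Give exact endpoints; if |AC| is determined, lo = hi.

|AC| = 5·√(109)  (≈ 52.2015)

|AB| ∈ {50}
|BC| ∈ {15}
|AC| ∈ {5·√(109)}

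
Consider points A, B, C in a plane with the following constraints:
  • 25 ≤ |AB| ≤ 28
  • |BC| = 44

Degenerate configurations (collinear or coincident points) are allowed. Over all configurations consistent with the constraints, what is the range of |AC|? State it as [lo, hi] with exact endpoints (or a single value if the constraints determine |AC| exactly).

|AB| ∈ [25, 28]
|BC| ∈ {44}
|AC| ∈ [16, 72]

|AC| ∈ [16, 72]  (≈ [16.0000, 72.0000])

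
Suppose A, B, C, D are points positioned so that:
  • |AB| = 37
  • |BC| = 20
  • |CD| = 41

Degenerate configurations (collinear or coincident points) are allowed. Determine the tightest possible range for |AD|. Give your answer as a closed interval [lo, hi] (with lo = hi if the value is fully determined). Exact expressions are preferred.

|AB| ∈ {37}
|BC| ∈ {20}
|CD| ∈ {41}
|AC| ∈ [17, 57]
|BD| ∈ [21, 61]
|AD| ∈ [0, 98]

|AD| ∈ [0, 98]  (≈ [0.0000, 98.0000])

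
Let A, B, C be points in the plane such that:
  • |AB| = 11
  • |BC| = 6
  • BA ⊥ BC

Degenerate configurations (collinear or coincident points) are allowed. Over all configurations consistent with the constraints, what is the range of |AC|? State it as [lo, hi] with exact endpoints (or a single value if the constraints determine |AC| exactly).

|AB| ∈ {11}
|BC| ∈ {6}
|AC| ∈ {√(157)}

|AC| = √(157)  (≈ 12.5300)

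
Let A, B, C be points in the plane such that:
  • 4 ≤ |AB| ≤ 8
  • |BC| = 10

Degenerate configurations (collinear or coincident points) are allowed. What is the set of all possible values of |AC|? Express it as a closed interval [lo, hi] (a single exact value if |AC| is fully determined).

|AB| ∈ [4, 8]
|BC| ∈ {10}
|AC| ∈ [2, 18]

|AC| ∈ [2, 18]  (≈ [2.0000, 18.0000])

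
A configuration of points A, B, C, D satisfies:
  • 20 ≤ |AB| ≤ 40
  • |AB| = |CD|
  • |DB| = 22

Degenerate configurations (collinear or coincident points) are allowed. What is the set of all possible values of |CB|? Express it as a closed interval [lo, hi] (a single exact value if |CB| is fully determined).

|AB| ∈ [20, 40]
|BD| ∈ {22}
|CD| ∈ [20, 40]
|AD| ∈ [0, 62]
|BC| ∈ [0, 62]
|AC| ∈ [0, 102]

|CB| ∈ [0, 62]  (≈ [0.0000, 62.0000])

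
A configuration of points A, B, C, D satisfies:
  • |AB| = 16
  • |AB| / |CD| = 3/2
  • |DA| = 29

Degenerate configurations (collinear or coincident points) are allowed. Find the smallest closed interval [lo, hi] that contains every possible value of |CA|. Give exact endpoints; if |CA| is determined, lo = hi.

|AB| ∈ {16}
|AD| ∈ {29}
|CD| ∈ {32/3}
|BD| ∈ [13, 45]
|AC| ∈ [55/3, 119/3]
|BC| ∈ [7/3, 167/3]

|CA| ∈ [55/3, 119/3]  (≈ [18.3333, 39.6667])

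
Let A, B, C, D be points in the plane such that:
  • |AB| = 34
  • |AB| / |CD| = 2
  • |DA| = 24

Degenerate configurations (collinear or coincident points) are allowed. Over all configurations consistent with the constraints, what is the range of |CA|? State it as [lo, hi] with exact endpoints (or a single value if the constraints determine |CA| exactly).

|CA| ∈ [7, 41]  (≈ [7.0000, 41.0000])

|AB| ∈ {34}
|AD| ∈ {24}
|CD| ∈ {17}
|BD| ∈ [10, 58]
|AC| ∈ [7, 41]
|BC| ∈ [0, 75]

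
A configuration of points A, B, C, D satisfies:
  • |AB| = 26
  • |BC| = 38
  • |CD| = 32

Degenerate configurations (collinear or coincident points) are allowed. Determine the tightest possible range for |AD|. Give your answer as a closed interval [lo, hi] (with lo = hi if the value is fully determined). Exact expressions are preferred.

|AB| ∈ {26}
|BC| ∈ {38}
|CD| ∈ {32}
|AC| ∈ [12, 64]
|BD| ∈ [6, 70]
|AD| ∈ [0, 96]

|AD| ∈ [0, 96]  (≈ [0.0000, 96.0000])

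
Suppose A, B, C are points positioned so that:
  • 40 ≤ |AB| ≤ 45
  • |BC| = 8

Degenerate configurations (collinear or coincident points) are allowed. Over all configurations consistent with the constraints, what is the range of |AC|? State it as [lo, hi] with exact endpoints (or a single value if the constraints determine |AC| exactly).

|AB| ∈ [40, 45]
|BC| ∈ {8}
|AC| ∈ [32, 53]

|AC| ∈ [32, 53]  (≈ [32.0000, 53.0000])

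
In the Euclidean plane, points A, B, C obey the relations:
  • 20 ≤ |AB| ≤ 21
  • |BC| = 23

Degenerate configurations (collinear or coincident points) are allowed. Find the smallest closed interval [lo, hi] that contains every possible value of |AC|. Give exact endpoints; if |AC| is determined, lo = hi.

|AC| ∈ [2, 44]  (≈ [2.0000, 44.0000])

|AB| ∈ [20, 21]
|BC| ∈ {23}
|AC| ∈ [2, 44]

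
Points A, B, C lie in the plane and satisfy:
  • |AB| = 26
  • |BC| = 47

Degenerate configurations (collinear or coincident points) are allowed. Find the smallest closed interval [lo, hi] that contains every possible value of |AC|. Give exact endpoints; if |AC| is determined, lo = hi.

|AB| ∈ {26}
|BC| ∈ {47}
|AC| ∈ [21, 73]

|AC| ∈ [21, 73]  (≈ [21.0000, 73.0000])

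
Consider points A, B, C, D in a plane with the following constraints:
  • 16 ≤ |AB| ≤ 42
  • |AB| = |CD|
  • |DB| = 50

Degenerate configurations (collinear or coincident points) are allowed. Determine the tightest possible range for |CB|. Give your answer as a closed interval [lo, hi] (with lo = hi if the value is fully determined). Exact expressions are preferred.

|AB| ∈ [16, 42]
|BD| ∈ {50}
|CD| ∈ [16, 42]
|AD| ∈ [8, 92]
|BC| ∈ [8, 92]
|AC| ∈ [0, 134]

|CB| ∈ [8, 92]  (≈ [8.0000, 92.0000])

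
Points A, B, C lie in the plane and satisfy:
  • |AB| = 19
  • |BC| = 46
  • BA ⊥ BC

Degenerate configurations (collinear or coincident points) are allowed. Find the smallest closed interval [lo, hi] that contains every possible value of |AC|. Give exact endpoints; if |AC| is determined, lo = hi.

|AC| = √(2477)  (≈ 49.7695)

|AB| ∈ {19}
|BC| ∈ {46}
|AC| ∈ {√(2477)}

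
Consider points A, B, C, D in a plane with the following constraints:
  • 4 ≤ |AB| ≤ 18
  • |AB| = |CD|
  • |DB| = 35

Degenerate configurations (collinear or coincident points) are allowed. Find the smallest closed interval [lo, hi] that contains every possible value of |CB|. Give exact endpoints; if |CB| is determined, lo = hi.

|CB| ∈ [17, 53]  (≈ [17.0000, 53.0000])

|AB| ∈ [4, 18]
|BD| ∈ {35}
|CD| ∈ [4, 18]
|AD| ∈ [17, 53]
|BC| ∈ [17, 53]
|AC| ∈ [0, 71]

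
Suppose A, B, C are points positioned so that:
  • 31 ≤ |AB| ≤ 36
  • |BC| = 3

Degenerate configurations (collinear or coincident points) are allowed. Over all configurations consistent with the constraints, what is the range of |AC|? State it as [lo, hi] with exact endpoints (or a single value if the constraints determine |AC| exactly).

|AB| ∈ [31, 36]
|BC| ∈ {3}
|AC| ∈ [28, 39]

|AC| ∈ [28, 39]  (≈ [28.0000, 39.0000])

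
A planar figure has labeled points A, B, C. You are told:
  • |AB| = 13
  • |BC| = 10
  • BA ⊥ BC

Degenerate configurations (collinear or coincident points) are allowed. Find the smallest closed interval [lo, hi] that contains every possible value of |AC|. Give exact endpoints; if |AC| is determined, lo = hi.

|AB| ∈ {13}
|BC| ∈ {10}
|AC| ∈ {√(269)}

|AC| = √(269)  (≈ 16.4012)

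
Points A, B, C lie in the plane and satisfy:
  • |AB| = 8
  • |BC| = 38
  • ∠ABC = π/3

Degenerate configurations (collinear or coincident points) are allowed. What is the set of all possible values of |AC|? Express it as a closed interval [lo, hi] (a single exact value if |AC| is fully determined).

|AC| = 2·√(301)  (≈ 34.6987)

|AB| ∈ {8}
|BC| ∈ {38}
|AC| ∈ {2·√(301)}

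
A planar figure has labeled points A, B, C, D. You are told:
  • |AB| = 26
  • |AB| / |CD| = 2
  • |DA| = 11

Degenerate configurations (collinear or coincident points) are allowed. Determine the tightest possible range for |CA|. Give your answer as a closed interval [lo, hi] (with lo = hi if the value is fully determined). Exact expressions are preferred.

|AB| ∈ {26}
|AD| ∈ {11}
|CD| ∈ {13}
|BD| ∈ [15, 37]
|AC| ∈ [2, 24]
|BC| ∈ [2, 50]

|CA| ∈ [2, 24]  (≈ [2.0000, 24.0000])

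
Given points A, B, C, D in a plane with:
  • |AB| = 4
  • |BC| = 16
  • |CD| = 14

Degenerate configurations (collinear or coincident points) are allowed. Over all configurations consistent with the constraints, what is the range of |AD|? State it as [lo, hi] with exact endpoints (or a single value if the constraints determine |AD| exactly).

|AB| ∈ {4}
|BC| ∈ {16}
|CD| ∈ {14}
|AC| ∈ [12, 20]
|BD| ∈ [2, 30]
|AD| ∈ [0, 34]

|AD| ∈ [0, 34]  (≈ [0.0000, 34.0000])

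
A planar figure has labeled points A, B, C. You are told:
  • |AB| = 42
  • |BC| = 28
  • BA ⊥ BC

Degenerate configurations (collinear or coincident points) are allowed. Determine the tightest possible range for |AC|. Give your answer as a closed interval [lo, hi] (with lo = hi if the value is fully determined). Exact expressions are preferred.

|AB| ∈ {42}
|BC| ∈ {28}
|AC| ∈ {14·√(13)}

|AC| = 14·√(13)  (≈ 50.4777)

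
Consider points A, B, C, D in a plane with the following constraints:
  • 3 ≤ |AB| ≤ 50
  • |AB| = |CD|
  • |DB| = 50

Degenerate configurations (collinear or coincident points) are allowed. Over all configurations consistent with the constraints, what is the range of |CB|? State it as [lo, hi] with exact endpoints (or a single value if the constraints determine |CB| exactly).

|CB| ∈ [0, 100]  (≈ [0.0000, 100.0000])

|AB| ∈ [3, 50]
|BD| ∈ {50}
|CD| ∈ [3, 50]
|AD| ∈ [0, 100]
|BC| ∈ [0, 100]
|AC| ∈ [0, 150]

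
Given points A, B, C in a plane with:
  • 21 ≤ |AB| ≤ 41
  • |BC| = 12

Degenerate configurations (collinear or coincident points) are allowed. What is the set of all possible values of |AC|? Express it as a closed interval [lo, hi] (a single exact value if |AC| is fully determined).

|AC| ∈ [9, 53]  (≈ [9.0000, 53.0000])

|AB| ∈ [21, 41]
|BC| ∈ {12}
|AC| ∈ [9, 53]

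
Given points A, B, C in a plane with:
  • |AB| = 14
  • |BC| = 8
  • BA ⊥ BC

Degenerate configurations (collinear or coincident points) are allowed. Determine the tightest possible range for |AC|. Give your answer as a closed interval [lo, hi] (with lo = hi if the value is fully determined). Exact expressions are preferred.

|AC| = 2·√(65)  (≈ 16.1245)

|AB| ∈ {14}
|BC| ∈ {8}
|AC| ∈ {2·√(65)}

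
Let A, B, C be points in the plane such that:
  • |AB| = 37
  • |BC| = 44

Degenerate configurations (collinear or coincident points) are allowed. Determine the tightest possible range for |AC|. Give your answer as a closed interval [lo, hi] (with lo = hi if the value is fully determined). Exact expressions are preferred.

|AC| ∈ [7, 81]  (≈ [7.0000, 81.0000])

|AB| ∈ {37}
|BC| ∈ {44}
|AC| ∈ [7, 81]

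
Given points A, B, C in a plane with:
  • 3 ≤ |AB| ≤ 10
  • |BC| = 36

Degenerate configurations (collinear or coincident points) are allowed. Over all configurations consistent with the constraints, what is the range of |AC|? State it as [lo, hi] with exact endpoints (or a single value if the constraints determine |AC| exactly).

|AB| ∈ [3, 10]
|BC| ∈ {36}
|AC| ∈ [26, 46]

|AC| ∈ [26, 46]  (≈ [26.0000, 46.0000])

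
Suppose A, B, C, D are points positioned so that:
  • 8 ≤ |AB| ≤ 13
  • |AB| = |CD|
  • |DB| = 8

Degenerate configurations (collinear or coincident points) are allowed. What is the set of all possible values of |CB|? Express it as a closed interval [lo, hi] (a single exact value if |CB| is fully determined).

|AB| ∈ [8, 13]
|BD| ∈ {8}
|CD| ∈ [8, 13]
|AD| ∈ [0, 21]
|BC| ∈ [0, 21]
|AC| ∈ [0, 34]

|CB| ∈ [0, 21]  (≈ [0.0000, 21.0000])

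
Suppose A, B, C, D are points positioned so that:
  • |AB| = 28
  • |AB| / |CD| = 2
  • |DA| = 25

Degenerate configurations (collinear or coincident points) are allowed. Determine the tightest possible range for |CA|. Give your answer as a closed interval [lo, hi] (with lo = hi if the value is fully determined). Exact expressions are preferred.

|AB| ∈ {28}
|AD| ∈ {25}
|CD| ∈ {14}
|BD| ∈ [3, 53]
|AC| ∈ [11, 39]
|BC| ∈ [0, 67]

|CA| ∈ [11, 39]  (≈ [11.0000, 39.0000])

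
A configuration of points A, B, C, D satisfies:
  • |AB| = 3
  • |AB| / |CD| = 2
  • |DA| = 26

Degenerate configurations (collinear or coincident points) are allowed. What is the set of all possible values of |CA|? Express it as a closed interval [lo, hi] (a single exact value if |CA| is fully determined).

|AB| ∈ {3}
|AD| ∈ {26}
|CD| ∈ {3/2}
|BD| ∈ [23, 29]
|AC| ∈ [49/2, 55/2]
|BC| ∈ [43/2, 61/2]

|CA| ∈ [49/2, 55/2]  (≈ [24.5000, 27.5000])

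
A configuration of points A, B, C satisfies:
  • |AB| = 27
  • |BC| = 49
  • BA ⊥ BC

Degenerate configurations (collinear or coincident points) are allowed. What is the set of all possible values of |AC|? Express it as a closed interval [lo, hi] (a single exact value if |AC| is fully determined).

|AC| = √(3130)  (≈ 55.9464)

|AB| ∈ {27}
|BC| ∈ {49}
|AC| ∈ {√(3130)}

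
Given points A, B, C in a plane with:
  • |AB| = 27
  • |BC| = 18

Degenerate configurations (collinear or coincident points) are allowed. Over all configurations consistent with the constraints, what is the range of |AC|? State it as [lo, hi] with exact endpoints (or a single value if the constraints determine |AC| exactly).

|AB| ∈ {27}
|BC| ∈ {18}
|AC| ∈ [9, 45]

|AC| ∈ [9, 45]  (≈ [9.0000, 45.0000])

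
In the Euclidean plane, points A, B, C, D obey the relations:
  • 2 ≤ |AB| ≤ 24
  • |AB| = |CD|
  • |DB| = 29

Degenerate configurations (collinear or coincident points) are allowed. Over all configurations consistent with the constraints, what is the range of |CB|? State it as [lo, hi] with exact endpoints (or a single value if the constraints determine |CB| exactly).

|AB| ∈ [2, 24]
|BD| ∈ {29}
|CD| ∈ [2, 24]
|AD| ∈ [5, 53]
|BC| ∈ [5, 53]
|AC| ∈ [0, 77]

|CB| ∈ [5, 53]  (≈ [5.0000, 53.0000])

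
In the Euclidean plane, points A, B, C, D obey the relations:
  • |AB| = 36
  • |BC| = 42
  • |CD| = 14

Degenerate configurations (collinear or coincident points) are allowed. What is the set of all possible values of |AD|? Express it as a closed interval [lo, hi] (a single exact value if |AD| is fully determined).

|AB| ∈ {36}
|BC| ∈ {42}
|CD| ∈ {14}
|AC| ∈ [6, 78]
|BD| ∈ [28, 56]
|AD| ∈ [0, 92]

|AD| ∈ [0, 92]  (≈ [0.0000, 92.0000])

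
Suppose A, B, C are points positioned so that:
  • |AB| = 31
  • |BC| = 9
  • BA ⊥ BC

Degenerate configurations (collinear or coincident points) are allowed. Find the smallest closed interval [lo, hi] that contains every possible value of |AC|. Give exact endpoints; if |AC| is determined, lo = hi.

|AB| ∈ {31}
|BC| ∈ {9}
|AC| ∈ {√(1042)}

|AC| = √(1042)  (≈ 32.2800)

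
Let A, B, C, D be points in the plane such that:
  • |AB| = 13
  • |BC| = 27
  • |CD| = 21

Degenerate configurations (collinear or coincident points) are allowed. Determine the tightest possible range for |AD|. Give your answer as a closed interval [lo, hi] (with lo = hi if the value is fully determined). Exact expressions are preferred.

|AD| ∈ [0, 61]  (≈ [0.0000, 61.0000])

|AB| ∈ {13}
|BC| ∈ {27}
|CD| ∈ {21}
|AC| ∈ [14, 40]
|BD| ∈ [6, 48]
|AD| ∈ [0, 61]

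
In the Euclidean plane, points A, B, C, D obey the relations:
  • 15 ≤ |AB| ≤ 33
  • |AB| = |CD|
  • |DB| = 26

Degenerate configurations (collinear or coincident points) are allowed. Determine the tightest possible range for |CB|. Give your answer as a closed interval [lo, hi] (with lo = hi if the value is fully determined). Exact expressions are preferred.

|AB| ∈ [15, 33]
|BD| ∈ {26}
|CD| ∈ [15, 33]
|AD| ∈ [0, 59]
|BC| ∈ [0, 59]
|AC| ∈ [0, 92]

|CB| ∈ [0, 59]  (≈ [0.0000, 59.0000])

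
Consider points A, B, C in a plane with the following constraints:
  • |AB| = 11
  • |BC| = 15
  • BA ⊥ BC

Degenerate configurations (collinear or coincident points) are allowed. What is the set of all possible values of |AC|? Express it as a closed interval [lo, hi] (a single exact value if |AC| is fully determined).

|AC| = √(346)  (≈ 18.6011)

|AB| ∈ {11}
|BC| ∈ {15}
|AC| ∈ {√(346)}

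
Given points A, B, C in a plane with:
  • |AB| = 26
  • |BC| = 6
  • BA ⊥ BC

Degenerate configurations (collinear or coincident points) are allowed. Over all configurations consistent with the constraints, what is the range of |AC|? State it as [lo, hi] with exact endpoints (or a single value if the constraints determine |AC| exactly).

|AB| ∈ {26}
|BC| ∈ {6}
|AC| ∈ {2·√(178)}

|AC| = 2·√(178)  (≈ 26.6833)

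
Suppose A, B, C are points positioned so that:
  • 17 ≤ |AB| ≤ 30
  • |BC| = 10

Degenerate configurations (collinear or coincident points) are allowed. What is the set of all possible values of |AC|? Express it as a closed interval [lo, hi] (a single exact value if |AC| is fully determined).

|AC| ∈ [7, 40]  (≈ [7.0000, 40.0000])

|AB| ∈ [17, 30]
|BC| ∈ {10}
|AC| ∈ [7, 40]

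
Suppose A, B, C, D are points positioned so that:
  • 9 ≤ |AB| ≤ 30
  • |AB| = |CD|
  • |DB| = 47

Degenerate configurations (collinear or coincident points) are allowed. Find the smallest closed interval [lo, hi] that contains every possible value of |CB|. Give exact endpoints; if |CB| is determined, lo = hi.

|CB| ∈ [17, 77]  (≈ [17.0000, 77.0000])

|AB| ∈ [9, 30]
|BD| ∈ {47}
|CD| ∈ [9, 30]
|AD| ∈ [17, 77]
|BC| ∈ [17, 77]
|AC| ∈ [0, 107]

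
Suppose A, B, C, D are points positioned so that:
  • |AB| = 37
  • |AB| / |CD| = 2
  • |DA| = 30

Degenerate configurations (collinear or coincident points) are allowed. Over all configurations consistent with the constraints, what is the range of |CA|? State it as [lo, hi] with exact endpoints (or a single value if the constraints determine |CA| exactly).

|AB| ∈ {37}
|AD| ∈ {30}
|CD| ∈ {37/2}
|BD| ∈ [7, 67]
|AC| ∈ [23/2, 97/2]
|BC| ∈ [0, 171/2]

|CA| ∈ [23/2, 97/2]  (≈ [11.5000, 48.5000])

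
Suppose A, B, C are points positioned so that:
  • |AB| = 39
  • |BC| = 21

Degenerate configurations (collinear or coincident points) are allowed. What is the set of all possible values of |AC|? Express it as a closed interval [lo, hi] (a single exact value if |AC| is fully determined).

|AB| ∈ {39}
|BC| ∈ {21}
|AC| ∈ [18, 60]

|AC| ∈ [18, 60]  (≈ [18.0000, 60.0000])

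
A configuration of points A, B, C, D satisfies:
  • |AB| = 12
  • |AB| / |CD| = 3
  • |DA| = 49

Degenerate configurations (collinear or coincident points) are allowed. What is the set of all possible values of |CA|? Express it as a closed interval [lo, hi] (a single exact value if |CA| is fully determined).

|AB| ∈ {12}
|AD| ∈ {49}
|CD| ∈ {4}
|BD| ∈ [37, 61]
|AC| ∈ [45, 53]
|BC| ∈ [33, 65]

|CA| ∈ [45, 53]  (≈ [45.0000, 53.0000])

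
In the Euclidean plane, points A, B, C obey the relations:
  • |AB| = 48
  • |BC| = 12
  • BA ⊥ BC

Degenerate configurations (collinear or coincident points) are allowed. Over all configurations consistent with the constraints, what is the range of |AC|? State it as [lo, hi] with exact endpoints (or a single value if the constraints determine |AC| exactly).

|AC| = 12·√(17)  (≈ 49.4773)

|AB| ∈ {48}
|BC| ∈ {12}
|AC| ∈ {12·√(17)}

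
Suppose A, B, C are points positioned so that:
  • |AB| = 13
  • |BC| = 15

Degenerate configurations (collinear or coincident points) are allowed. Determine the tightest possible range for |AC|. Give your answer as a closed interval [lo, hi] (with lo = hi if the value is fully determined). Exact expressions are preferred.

|AB| ∈ {13}
|BC| ∈ {15}
|AC| ∈ [2, 28]

|AC| ∈ [2, 28]  (≈ [2.0000, 28.0000])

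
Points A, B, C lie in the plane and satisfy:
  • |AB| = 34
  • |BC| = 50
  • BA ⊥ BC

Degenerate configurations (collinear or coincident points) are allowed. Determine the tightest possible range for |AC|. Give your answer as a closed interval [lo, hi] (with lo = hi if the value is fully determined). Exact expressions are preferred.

|AC| = 2·√(914)  (≈ 60.4649)

|AB| ∈ {34}
|BC| ∈ {50}
|AC| ∈ {2·√(914)}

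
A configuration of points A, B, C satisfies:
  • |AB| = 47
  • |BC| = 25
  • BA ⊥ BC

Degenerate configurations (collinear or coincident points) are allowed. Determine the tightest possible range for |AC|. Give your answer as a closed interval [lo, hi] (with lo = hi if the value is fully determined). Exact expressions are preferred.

|AC| = √(2834)  (≈ 53.2353)

|AB| ∈ {47}
|BC| ∈ {25}
|AC| ∈ {√(2834)}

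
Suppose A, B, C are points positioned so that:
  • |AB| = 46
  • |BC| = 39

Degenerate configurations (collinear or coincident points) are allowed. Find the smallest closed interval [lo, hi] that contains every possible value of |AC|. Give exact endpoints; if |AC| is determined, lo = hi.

|AB| ∈ {46}
|BC| ∈ {39}
|AC| ∈ [7, 85]

|AC| ∈ [7, 85]  (≈ [7.0000, 85.0000])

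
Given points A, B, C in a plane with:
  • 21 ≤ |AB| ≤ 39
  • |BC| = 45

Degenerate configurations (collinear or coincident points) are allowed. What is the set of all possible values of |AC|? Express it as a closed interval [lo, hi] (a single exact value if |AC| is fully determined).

|AC| ∈ [6, 84]  (≈ [6.0000, 84.0000])

|AB| ∈ [21, 39]
|BC| ∈ {45}
|AC| ∈ [6, 84]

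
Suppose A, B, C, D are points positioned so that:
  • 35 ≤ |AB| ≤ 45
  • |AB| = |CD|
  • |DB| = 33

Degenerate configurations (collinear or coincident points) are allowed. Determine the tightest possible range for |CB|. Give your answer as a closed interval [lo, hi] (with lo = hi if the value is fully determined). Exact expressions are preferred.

|AB| ∈ [35, 45]
|BD| ∈ {33}
|CD| ∈ [35, 45]
|AD| ∈ [2, 78]
|BC| ∈ [2, 78]
|AC| ∈ [0, 123]

|CB| ∈ [2, 78]  (≈ [2.0000, 78.0000])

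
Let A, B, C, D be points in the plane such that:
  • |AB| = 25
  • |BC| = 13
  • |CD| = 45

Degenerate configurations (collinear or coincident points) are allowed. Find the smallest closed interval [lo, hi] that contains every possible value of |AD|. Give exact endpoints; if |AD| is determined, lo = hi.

|AB| ∈ {25}
|BC| ∈ {13}
|CD| ∈ {45}
|AC| ∈ [12, 38]
|BD| ∈ [32, 58]
|AD| ∈ [7, 83]

|AD| ∈ [7, 83]  (≈ [7.0000, 83.0000])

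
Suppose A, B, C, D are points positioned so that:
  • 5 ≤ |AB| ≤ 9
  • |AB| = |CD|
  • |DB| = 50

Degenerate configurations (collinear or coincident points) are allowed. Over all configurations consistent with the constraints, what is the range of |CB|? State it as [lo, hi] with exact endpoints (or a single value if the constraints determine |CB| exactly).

|CB| ∈ [41, 59]  (≈ [41.0000, 59.0000])

|AB| ∈ [5, 9]
|BD| ∈ {50}
|CD| ∈ [5, 9]
|AD| ∈ [41, 59]
|BC| ∈ [41, 59]
|AC| ∈ [32, 68]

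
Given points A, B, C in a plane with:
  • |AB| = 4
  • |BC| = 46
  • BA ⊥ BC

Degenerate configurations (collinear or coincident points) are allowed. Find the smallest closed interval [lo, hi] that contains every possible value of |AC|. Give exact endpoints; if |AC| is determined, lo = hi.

|AC| = 2·√(533)  (≈ 46.1736)

|AB| ∈ {4}
|BC| ∈ {46}
|AC| ∈ {2·√(533)}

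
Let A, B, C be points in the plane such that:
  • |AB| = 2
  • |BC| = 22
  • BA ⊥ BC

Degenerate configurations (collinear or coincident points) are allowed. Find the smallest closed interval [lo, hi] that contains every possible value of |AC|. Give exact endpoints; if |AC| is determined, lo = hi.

|AB| ∈ {2}
|BC| ∈ {22}
|AC| ∈ {2·√(122)}

|AC| = 2·√(122)  (≈ 22.0907)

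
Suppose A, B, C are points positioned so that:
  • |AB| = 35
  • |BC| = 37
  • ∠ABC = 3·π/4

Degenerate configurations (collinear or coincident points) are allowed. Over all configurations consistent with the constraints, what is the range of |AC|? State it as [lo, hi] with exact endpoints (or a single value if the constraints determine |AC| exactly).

|AB| ∈ {35}
|BC| ∈ {37}
|AC| ∈ {√(1295·√(2) + 2594)}

|AC| = √(1295·√(2) + 2594)  (≈ 66.5237)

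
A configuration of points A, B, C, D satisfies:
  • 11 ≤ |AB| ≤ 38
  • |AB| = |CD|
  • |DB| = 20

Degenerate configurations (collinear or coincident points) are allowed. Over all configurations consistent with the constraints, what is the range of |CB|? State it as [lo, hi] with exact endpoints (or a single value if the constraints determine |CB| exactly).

|AB| ∈ [11, 38]
|BD| ∈ {20}
|CD| ∈ [11, 38]
|AD| ∈ [0, 58]
|BC| ∈ [0, 58]
|AC| ∈ [0, 96]

|CB| ∈ [0, 58]  (≈ [0.0000, 58.0000])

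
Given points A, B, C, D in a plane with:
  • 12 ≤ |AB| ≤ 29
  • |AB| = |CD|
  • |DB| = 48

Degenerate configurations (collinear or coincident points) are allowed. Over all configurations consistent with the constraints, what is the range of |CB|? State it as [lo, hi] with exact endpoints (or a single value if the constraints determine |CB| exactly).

|CB| ∈ [19, 77]  (≈ [19.0000, 77.0000])

|AB| ∈ [12, 29]
|BD| ∈ {48}
|CD| ∈ [12, 29]
|AD| ∈ [19, 77]
|BC| ∈ [19, 77]
|AC| ∈ [0, 106]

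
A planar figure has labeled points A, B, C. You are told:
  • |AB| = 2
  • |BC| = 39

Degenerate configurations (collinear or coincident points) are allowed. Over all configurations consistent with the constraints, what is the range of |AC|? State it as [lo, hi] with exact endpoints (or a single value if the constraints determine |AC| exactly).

|AC| ∈ [37, 41]  (≈ [37.0000, 41.0000])

|AB| ∈ {2}
|BC| ∈ {39}
|AC| ∈ [37, 41]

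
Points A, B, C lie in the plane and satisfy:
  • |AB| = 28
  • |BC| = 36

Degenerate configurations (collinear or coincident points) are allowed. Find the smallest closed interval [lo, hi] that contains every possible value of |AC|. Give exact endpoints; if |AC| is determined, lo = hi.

|AB| ∈ {28}
|BC| ∈ {36}
|AC| ∈ [8, 64]

|AC| ∈ [8, 64]  (≈ [8.0000, 64.0000])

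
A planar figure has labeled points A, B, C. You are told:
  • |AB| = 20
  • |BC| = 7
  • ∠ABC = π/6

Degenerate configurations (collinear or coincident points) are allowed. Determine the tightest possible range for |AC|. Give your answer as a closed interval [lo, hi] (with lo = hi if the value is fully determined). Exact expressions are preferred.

|AC| = √(449 - 140·√(3))  (≈ 14.3706)

|AB| ∈ {20}
|BC| ∈ {7}
|AC| ∈ {√(449 - 140·√(3))}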